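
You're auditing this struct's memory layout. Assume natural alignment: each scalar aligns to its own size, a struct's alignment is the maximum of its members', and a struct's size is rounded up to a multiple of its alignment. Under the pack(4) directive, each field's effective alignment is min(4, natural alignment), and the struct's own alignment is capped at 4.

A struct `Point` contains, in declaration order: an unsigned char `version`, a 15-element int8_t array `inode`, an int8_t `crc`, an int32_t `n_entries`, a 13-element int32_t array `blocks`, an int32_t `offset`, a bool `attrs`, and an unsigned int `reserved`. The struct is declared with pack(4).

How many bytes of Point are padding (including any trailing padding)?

0..1  version  (1B, 1-aligned)
1..16  inode  (15B, 1-aligned)
16..17  crc  (1B, 1-aligned)
17..20  -- padding (3B)
20..24  n_entries  (4B, 4-aligned)
24..76  blocks  (52B, 4-aligned)
76..80  offset  (4B, 4-aligned)
80..81  attrs  (1B, 1-aligned)
81..84  -- padding (3B)
84..88  reserved  (4B, 4-aligned)
sizeof = 88, alignof = 4
data bytes 82, size 88 → padding 6

6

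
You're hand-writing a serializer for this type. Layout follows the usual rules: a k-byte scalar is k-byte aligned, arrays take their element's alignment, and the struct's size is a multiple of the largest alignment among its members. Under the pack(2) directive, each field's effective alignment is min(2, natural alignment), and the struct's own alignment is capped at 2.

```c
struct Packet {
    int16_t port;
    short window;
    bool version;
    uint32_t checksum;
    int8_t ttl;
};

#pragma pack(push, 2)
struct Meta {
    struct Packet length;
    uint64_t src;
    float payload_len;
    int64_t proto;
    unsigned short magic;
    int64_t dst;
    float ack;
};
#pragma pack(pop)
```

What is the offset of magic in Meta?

Packet: port at 0 (size 2, align 2) → ends 2; window at 2 (size 2, align 2) → ends 4; version at 4 (size 1, align 1) → ends 5; pad 3 to align 4 for checksum; checksum at 8 (size 4, align 4) → ends 12; ttl at 12 (size 1, align 1) → ends 13; tail pad 3 to reach multiple of 4; total 16 bytes, alignment 4
length at 0 (size 16, align 2) → ends 16
src at 16 (size 8, align 2) → ends 24
payload_len at 24 (size 4, align 2) → ends 28
proto at 28 (size 8, align 2) → ends 36
magic at 36 (size 2, align 2) → ends 38

36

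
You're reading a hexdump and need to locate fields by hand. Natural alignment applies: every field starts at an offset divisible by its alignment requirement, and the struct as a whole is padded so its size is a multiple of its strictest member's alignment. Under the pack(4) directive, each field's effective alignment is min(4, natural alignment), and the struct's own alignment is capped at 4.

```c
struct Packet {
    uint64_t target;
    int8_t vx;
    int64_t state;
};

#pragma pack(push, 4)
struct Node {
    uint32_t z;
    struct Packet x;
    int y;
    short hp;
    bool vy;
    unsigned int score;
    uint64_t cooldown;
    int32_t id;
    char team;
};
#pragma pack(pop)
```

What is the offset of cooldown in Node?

40

Packet: target at 0 (size 8, align 8) → ends 8; vx at 8 (size 1, align 1) → ends 9; pad 7 to align 8 for state; state at 16 (size 8, align 8) → ends 24; total 24 bytes, alignment 8
z at 0 (size 4, align 4) → ends 4
x at 4 (size 24, align 4) → ends 28
y at 28 (size 4, align 4) → ends 32
hp at 32 (size 2, align 2) → ends 34
vy at 34 (size 1, align 1) → ends 35
pad 1 to align 4 for score
score at 36 (size 4, align 4) → ends 40
cooldown at 40 (size 8, align 4) → ends 48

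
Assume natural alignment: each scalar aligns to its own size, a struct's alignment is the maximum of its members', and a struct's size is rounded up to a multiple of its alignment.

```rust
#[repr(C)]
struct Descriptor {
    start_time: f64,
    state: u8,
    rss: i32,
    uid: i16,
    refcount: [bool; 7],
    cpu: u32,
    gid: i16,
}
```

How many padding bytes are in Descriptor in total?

start_time at 0 (size 8, align 8) → ends 8
state at 8 (size 1, align 1) → ends 9
pad 3 to align 4 for rss
rss at 12 (size 4, align 4) → ends 16
uid at 16 (size 2, align 2) → ends 18
refcount at 18 (size 7, align 1) → ends 25
pad 3 to align 4 for cpu
cpu at 28 (size 4, align 4) → ends 32
gid at 32 (size 2, align 2) → ends 34
tail pad 6 to reach multiple of 8
total 40 bytes, alignment 8
data bytes 28, size 40 → padding 12

12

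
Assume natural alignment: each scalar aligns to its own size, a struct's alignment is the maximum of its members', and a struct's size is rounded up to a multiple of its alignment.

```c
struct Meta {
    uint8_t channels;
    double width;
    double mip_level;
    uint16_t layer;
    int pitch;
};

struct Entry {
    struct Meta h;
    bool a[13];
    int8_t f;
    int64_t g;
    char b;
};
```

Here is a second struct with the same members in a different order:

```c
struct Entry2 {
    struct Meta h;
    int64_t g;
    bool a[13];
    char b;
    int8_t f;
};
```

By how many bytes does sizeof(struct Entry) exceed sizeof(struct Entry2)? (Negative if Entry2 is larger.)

Meta: 0..1  channels  (1B, 1-aligned); 1..8  -- padding (7B); 8..16  width  (8B, 8-aligned); 16..24  mip_level  (8B, 8-aligned); 24..26  layer  (2B, 2-aligned); 26..28  -- padding (2B); 28..32  pitch  (4B, 4-aligned); sizeof = 32, alignof = 8
0..32  h  (32B, 8-aligned)
32..45  a  (13B, 1-aligned)
45..46  f  (1B, 1-aligned)
46..48  -- padding (2B)
48..56  g  (8B, 8-aligned)
56..57  b  (1B, 1-aligned)
57..64  -- tail padding (7B)
sizeof = 64, alignof = 8
— Entry2 —
0..32  h  (32B, 8-aligned)
32..40  g  (8B, 8-aligned)
40..53  a  (13B, 1-aligned)
53..54  b  (1B, 1-aligned)
54..55  f  (1B, 1-aligned)
55..56  -- tail padding (1B)
sizeof = 56, alignof = 8
64 − 56 = 8

8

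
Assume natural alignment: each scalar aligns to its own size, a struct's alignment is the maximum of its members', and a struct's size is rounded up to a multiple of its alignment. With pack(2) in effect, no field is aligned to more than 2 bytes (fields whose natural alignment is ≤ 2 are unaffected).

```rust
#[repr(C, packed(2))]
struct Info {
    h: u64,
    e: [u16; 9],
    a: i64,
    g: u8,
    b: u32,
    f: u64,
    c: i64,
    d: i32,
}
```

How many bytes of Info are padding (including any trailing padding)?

1

0..8  h  (8B, 2-aligned)
8..26  e  (18B, 2-aligned)
26..34  a  (8B, 2-aligned)
34..35  g  (1B, 1-aligned)
35..36  -- padding (1B)
36..40  b  (4B, 2-aligned)
40..48  f  (8B, 2-aligned)
48..56  c  (8B, 2-aligned)
56..60  d  (4B, 2-aligned)
sizeof = 60, alignof = 2
data bytes 59, size 60 → padding 1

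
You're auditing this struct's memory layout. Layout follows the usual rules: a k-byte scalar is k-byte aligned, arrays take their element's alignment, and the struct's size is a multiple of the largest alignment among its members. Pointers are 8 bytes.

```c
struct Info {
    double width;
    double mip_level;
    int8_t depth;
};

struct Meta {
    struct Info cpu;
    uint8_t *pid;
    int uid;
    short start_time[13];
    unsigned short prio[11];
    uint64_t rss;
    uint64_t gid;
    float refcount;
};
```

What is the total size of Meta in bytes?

Info: 0..8  width  (8B, 8-aligned); 8..16  mip_level  (8B, 8-aligned); 16..17  depth  (1B, 1-aligned); 17..24  -- tail padding (7B); sizeof = 24, alignof = 8
0..24  cpu  (24B, 8-aligned)
24..32  pid  (8B, 8-aligned)
32..36  uid  (4B, 4-aligned)
36..62  start_time  (26B, 2-aligned)
62..84  prio  (22B, 2-aligned)
84..88  -- padding (4B)
88..96  rss  (8B, 8-aligned)
96..104  gid  (8B, 8-aligned)
104..108  refcount  (4B, 4-aligned)
108..112  -- tail padding (4B)
sizeof = 112, alignof = 8

112 bytes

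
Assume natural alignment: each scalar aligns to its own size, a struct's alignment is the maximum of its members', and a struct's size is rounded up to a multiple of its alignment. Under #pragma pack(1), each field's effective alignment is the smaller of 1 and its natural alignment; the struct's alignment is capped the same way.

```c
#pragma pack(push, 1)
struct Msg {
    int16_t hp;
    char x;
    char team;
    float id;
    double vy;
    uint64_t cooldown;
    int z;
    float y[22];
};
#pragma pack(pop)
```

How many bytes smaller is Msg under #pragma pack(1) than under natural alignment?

4

natural layout:
  @0: hp [2B, align 2] → 2
  @2: x [1B, align 1] → 3
  @3: team [1B, align 1] → 4
  @4: id [4B, align 4] → 8
  @8: vy [8B, align 8] → 16
  @16: cooldown [8B, align 8] → 24
  @24: z [4B, align 4] → 28
  @28: y [88B, align 4] → 116
  +4 tail pad (align 8)
  size 120, align 8
packed(1) layout:
  @0: hp [2B, align 1] → 2
  @2: x [1B, align 1] → 3
  @3: team [1B, align 1] → 4
  @4: id [4B, align 1] → 8
  @8: vy [8B, align 1] → 16
  @16: cooldown [8B, align 1] → 24
  @24: z [4B, align 1] → 28
  @28: y [88B, align 1] → 116
  size 116, align 1
120 − 116 = 4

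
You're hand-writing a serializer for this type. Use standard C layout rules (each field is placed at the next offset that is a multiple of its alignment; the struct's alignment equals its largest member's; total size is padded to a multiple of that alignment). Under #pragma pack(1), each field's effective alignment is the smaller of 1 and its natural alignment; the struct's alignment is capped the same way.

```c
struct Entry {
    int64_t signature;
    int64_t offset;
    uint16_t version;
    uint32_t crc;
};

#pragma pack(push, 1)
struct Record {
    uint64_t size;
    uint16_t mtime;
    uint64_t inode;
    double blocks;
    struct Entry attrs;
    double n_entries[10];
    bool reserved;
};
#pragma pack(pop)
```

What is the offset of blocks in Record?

Entry: signature at 0 (size 8, align 8) → ends 8; offset at 8 (size 8, align 8) → ends 16; version at 16 (size 2, align 2) → ends 18; pad 2 to align 4 for crc; crc at 20 (size 4, align 4) → ends 24; total 24 bytes, alignment 8
size at 0 (size 8, align 1) → ends 8
mtime at 8 (size 2, align 1) → ends 10
inode at 10 (size 8, align 1) → ends 18
blocks at 18 (size 8, align 1) → ends 26

18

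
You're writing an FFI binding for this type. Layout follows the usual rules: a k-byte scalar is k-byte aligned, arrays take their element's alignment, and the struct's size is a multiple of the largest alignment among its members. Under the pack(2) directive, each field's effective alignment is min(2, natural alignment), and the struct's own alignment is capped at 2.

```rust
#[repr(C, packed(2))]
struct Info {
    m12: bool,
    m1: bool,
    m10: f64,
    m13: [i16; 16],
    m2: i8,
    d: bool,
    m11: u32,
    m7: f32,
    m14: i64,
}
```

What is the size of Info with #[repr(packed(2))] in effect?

@0: m12 [1B, align 1] → 1
@1: m1 [1B, align 1] → 2
@2: m10 [8B, align 2] → 10
@10: m13 [32B, align 2] → 42
@42: m2 [1B, align 1] → 43
@43: d [1B, align 1] → 44
@44: m11 [4B, align 2] → 48
@48: m7 [4B, align 2] → 52
@52: m14 [8B, align 2] → 60
size 60, align 2

60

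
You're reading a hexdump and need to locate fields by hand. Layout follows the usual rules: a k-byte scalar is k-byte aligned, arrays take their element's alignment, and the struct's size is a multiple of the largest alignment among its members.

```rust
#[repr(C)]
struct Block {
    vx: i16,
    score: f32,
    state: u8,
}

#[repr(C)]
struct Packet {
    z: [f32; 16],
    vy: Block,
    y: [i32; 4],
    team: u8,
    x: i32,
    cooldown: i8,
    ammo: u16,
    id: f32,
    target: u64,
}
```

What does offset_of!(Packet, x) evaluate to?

96

Block: 0..2  vx  (2B, 2-aligned); 2..4  -- padding (2B); 4..8  score  (4B, 4-aligned); 8..9  state  (1B, 1-aligned); 9..12  -- tail padding (3B); sizeof = 12, alignof = 4
0..64  z  (64B, 4-aligned)
64..76  vy  (12B, 4-aligned)
76..92  y  (16B, 4-aligned)
92..93  team  (1B, 1-aligned)
93..96  -- padding (3B)
96..100  x  (4B, 4-aligned)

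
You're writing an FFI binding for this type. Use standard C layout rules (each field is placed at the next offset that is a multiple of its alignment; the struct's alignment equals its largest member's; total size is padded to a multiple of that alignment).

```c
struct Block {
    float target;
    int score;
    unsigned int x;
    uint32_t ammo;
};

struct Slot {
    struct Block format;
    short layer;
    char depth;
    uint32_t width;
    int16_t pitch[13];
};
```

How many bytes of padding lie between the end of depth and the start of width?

Block: 0..4  target  (4B, 4-aligned); 4..8  score  (4B, 4-aligned); 8..12  x  (4B, 4-aligned); 12..16  ammo  (4B, 4-aligned); sizeof = 16, alignof = 4
0..16  format  (16B, 4-aligned)
16..18  layer  (2B, 2-aligned)
18..19  depth  (1B, 1-aligned)
19..20  -- padding (1B)
20..24  width  (4B, 4-aligned)

1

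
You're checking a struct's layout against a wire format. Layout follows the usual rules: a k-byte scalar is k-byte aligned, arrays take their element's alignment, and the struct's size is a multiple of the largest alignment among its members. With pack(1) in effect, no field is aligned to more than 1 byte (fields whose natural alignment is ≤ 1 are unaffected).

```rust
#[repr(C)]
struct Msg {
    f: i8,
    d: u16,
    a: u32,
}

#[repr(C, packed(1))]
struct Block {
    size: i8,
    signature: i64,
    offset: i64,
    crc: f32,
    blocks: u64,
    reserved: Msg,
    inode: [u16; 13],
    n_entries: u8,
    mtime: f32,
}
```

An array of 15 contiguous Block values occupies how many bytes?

Msg: 0..1  f  (1B, 1-aligned); 1..2  -- padding (1B); 2..4  d  (2B, 2-aligned); 4..8  a  (4B, 4-aligned); sizeof = 8, alignof = 4
0..1  size  (1B, 1-aligned)
1..9  signature  (8B, 1-aligned)
9..17  offset  (8B, 1-aligned)
17..21  crc  (4B, 1-aligned)
21..29  blocks  (8B, 1-aligned)
29..37  reserved  (8B, 1-aligned)
37..63  inode  (26B, 1-aligned)
63..64  n_entries  (1B, 1-aligned)
64..68  mtime  (4B, 1-aligned)
sizeof = 68, alignof = 1
array of 15: 15 × 68 = 1020

1020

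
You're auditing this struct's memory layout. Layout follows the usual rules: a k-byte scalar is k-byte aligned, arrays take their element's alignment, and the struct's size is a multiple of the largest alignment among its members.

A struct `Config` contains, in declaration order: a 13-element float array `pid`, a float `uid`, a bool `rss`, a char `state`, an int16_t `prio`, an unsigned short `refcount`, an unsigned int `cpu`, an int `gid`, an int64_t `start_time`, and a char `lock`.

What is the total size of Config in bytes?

88 bytes

pid at 0 (size 52, align 4) → ends 52
uid at 52 (size 4, align 4) → ends 56
rss at 56 (size 1, align 1) → ends 57
state at 57 (size 1, align 1) → ends 58
prio at 58 (size 2, align 2) → ends 60
refcount at 60 (size 2, align 2) → ends 62
pad 2 to align 4 for cpu
cpu at 64 (size 4, align 4) → ends 68
gid at 68 (size 4, align 4) → ends 72
start_time at 72 (size 8, align 8) → ends 80
lock at 80 (size 1, align 1) → ends 81
tail pad 7 to reach multiple of 8
total 88 bytes, alignment 8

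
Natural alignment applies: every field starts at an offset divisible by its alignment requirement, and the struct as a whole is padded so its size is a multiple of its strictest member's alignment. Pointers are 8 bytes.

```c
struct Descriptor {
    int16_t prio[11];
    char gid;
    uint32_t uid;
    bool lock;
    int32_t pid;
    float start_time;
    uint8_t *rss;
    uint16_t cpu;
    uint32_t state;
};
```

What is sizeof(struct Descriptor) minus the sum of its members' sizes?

6

0..22  prio  (22B, 2-aligned)
22..23  gid  (1B, 1-aligned)
23..24  -- padding (1B)
24..28  uid  (4B, 4-aligned)
28..29  lock  (1B, 1-aligned)
29..32  -- padding (3B)
32..36  pid  (4B, 4-aligned)
36..40  start_time  (4B, 4-aligned)
40..48  rss  (8B, 8-aligned)
48..50  cpu  (2B, 2-aligned)
50..52  -- padding (2B)
52..56  state  (4B, 4-aligned)
sizeof = 56, alignof = 8
data bytes 50, size 56 → padding 6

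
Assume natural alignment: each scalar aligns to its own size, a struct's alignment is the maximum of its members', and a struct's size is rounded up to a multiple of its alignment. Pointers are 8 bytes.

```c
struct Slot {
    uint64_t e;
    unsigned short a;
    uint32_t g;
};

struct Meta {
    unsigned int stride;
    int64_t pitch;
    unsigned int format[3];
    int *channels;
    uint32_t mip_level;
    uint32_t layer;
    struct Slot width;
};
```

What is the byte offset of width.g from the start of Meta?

60

Slot: e at 0 (size 8, align 8) → ends 8; a at 8 (size 2, align 2) → ends 10; pad 2 to align 4 for g; g at 12 (size 4, align 4) → ends 16; total 16 bytes, alignment 8
stride at 0 (size 4, align 4) → ends 4
pad 4 to align 8 for pitch
pitch at 8 (size 8, align 8) → ends 16
format at 16 (size 12, align 4) → ends 28
pad 4 to align 8 for channels
channels at 32 (size 8, align 8) → ends 40
mip_level at 40 (size 4, align 4) → ends 44
layer at 44 (size 4, align 4) → ends 48
width at 48 (size 16, align 8) → ends 64
within Slot: g at 12
48 + 12 = 60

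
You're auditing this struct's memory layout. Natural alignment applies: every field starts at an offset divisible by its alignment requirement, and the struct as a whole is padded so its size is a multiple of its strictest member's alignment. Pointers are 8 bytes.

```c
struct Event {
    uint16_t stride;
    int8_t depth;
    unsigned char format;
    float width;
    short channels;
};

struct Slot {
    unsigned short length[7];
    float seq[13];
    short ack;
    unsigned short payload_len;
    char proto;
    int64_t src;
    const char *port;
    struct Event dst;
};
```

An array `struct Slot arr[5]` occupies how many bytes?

560

Event: 0..2  stride  (2B, 2-aligned); 2..3  depth  (1B, 1-aligned); 3..4  format  (1B, 1-aligned); 4..8  width  (4B, 4-aligned); 8..10  channels  (2B, 2-aligned); 10..12  -- tail padding (2B); sizeof = 12, alignof = 4
0..14  length  (14B, 2-aligned)
14..16  -- padding (2B)
16..68  seq  (52B, 4-aligned)
68..70  ack  (2B, 2-aligned)
70..72  payload_len  (2B, 2-aligned)
72..73  proto  (1B, 1-aligned)
73..80  -- padding (7B)
80..88  src  (8B, 8-aligned)
88..96  port  (8B, 8-aligned)
96..108  dst  (12B, 4-aligned)
108..112  -- tail padding (4B)
sizeof = 112, alignof = 8
array of 5: 5 × 112 = 560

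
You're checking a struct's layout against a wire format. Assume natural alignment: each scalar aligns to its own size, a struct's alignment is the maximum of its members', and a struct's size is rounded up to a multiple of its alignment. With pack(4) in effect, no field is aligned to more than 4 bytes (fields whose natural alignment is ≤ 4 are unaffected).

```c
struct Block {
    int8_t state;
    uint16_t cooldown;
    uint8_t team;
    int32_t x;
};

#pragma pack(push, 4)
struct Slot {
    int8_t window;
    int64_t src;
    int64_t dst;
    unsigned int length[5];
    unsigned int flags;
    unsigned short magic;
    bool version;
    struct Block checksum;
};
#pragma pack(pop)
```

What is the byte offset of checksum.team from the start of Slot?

52

Block: 0..1  state  (1B, 1-aligned); 1..2  -- padding (1B); 2..4  cooldown  (2B, 2-aligned); 4..5  team  (1B, 1-aligned); 5..8  -- padding (3B); 8..12  x  (4B, 4-aligned); sizeof = 12, alignof = 4
0..1  window  (1B, 1-aligned)
1..4  -- padding (3B)
4..12  src  (8B, 4-aligned)
12..20  dst  (8B, 4-aligned)
20..40  length  (20B, 4-aligned)
40..44  flags  (4B, 4-aligned)
44..46  magic  (2B, 2-aligned)
46..47  version  (1B, 1-aligned)
47..48  -- padding (1B)
48..60  checksum  (12B, 4-aligned)
within Block: team at 4
48 + 4 = 52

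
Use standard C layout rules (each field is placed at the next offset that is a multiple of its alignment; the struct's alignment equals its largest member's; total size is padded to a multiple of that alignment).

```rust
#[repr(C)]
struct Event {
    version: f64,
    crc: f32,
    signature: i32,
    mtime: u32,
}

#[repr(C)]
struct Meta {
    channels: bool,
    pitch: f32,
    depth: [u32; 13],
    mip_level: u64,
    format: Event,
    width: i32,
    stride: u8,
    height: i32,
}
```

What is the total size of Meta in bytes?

112

Event: version at 0 (size 8, align 8) → ends 8; crc at 8 (size 4, align 4) → ends 12; signature at 12 (size 4, align 4) → ends 16; mtime at 16 (size 4, align 4) → ends 20; tail pad 4 to reach multiple of 8; total 24 bytes, alignment 8
channels at 0 (size 1, align 1) → ends 1
pad 3 to align 4 for pitch
pitch at 4 (size 4, align 4) → ends 8
depth at 8 (size 52, align 4) → ends 60
pad 4 to align 8 for mip_level
mip_level at 64 (size 8, align 8) → ends 72
format at 72 (size 24, align 8) → ends 96
width at 96 (size 4, align 4) → ends 100
stride at 100 (size 1, align 1) → ends 101
pad 3 to align 4 for height
height at 104 (size 4, align 4) → ends 108
tail pad 4 to reach multiple of 8
total 112 bytes, alignment 8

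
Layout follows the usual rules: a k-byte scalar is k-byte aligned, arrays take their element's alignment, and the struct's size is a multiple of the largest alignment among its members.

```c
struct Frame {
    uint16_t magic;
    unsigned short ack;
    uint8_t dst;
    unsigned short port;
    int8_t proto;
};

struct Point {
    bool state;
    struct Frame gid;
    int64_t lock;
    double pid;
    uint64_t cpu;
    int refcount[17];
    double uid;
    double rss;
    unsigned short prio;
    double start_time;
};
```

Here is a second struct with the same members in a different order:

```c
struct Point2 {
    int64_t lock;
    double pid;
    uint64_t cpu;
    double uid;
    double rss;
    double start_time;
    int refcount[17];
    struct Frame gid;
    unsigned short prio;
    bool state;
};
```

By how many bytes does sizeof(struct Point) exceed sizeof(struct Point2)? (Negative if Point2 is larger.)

Frame: magic at 0 (size 2, align 2) → ends 2; ack at 2 (size 2, align 2) → ends 4; dst at 4 (size 1, align 1) → ends 5; pad 1 to align 2 for port; port at 6 (size 2, align 2) → ends 8; proto at 8 (size 1, align 1) → ends 9; tail pad 1 to reach multiple of 2; total 10 bytes, alignment 2
state at 0 (size 1, align 1) → ends 1
pad 1 to align 2 for gid
gid at 2 (size 10, align 2) → ends 12
pad 4 to align 8 for lock
lock at 16 (size 8, align 8) → ends 24
pid at 24 (size 8, align 8) → ends 32
cpu at 32 (size 8, align 8) → ends 40
refcount at 40 (size 68, align 4) → ends 108
pad 4 to align 8 for uid
uid at 112 (size 8, align 8) → ends 120
rss at 120 (size 8, align 8) → ends 128
prio at 128 (size 2, align 2) → ends 130
pad 6 to align 8 for start_time
start_time at 136 (size 8, align 8) → ends 144
total 144 bytes, alignment 8
— Point2 —
lock at 0 (size 8, align 8) → ends 8
pid at 8 (size 8, align 8) → ends 16
cpu at 16 (size 8, align 8) → ends 24
uid at 24 (size 8, align 8) → ends 32
rss at 32 (size 8, align 8) → ends 40
start_time at 40 (size 8, align 8) → ends 48
refcount at 48 (size 68, align 4) → ends 116
gid at 116 (size 10, align 2) → ends 126
prio at 126 (size 2, align 2) → ends 128
state at 128 (size 1, align 1) → ends 129
tail pad 7 to reach multiple of 8
total 136 bytes, alignment 8
144 − 136 = 8

8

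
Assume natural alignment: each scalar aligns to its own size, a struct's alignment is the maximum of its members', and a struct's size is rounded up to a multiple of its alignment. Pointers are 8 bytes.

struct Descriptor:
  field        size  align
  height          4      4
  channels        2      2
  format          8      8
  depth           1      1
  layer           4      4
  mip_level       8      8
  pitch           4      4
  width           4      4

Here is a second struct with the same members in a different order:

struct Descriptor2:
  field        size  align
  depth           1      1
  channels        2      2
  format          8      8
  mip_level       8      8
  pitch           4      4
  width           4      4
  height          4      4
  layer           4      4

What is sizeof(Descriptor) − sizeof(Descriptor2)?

0..4  height  (4B, 4-aligned)
4..6  channels  (2B, 2-aligned)
6..8  -- padding (2B)
8..16  format  (8B, 8-aligned)
16..17  depth  (1B, 1-aligned)
17..20  -- padding (3B)
20..24  layer  (4B, 4-aligned)
24..32  mip_level  (8B, 8-aligned)
32..36  pitch  (4B, 4-aligned)
36..40  width  (4B, 4-aligned)
sizeof = 40, alignof = 8
— Descriptor2 —
0..1  depth  (1B, 1-aligned)
1..2  -- padding (1B)
2..4  channels  (2B, 2-aligned)
4..8  -- padding (4B)
8..16  format  (8B, 8-aligned)
16..24  mip_level  (8B, 8-aligned)
24..28  pitch  (4B, 4-aligned)
28..32  width  (4B, 4-aligned)
32..36  height  (4B, 4-aligned)
36..40  layer  (4B, 4-aligned)
sizeof = 40, alignof = 8
40 − 40 = 0

0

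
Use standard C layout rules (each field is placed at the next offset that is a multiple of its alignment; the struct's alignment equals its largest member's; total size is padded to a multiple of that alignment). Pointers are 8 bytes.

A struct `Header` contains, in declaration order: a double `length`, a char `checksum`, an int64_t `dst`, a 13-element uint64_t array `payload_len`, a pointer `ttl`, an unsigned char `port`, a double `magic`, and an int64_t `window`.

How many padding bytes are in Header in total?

14

length at 0 (size 8, align 8) → ends 8
checksum at 8 (size 1, align 1) → ends 9
pad 7 to align 8 for dst
dst at 16 (size 8, align 8) → ends 24
payload_len at 24 (size 104, align 8) → ends 128
ttl at 128 (size 8, align 8) → ends 136
port at 136 (size 1, align 1) → ends 137
pad 7 to align 8 for magic
magic at 144 (size 8, align 8) → ends 152
window at 152 (size 8, align 8) → ends 160
total 160 bytes, alignment 8
data bytes 146, size 160 → padding 14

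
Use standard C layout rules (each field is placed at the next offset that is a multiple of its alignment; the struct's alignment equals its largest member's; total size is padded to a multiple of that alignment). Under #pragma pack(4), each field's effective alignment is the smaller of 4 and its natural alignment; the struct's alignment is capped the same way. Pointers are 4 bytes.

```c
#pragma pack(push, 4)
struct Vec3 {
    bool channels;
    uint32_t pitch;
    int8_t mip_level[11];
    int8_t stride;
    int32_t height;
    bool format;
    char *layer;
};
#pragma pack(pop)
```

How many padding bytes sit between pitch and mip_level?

0

channels at 0 (size 1, align 1) → ends 1
pad 3 to align 4 for pitch
pitch at 4 (size 4, align 4) → ends 8
mip_level at 8 (size 11, align 1) → ends 19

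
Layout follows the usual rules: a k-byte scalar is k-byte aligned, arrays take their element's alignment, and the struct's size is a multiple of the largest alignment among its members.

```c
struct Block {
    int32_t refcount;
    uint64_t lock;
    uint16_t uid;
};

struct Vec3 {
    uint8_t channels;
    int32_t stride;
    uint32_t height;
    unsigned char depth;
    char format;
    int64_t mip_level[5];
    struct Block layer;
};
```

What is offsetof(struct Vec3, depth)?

12

Block: 0..4  refcount  (4B, 4-aligned); 4..8  -- padding (4B); 8..16  lock  (8B, 8-aligned); 16..18  uid  (2B, 2-aligned); 18..24  -- tail padding (6B); sizeof = 24, alignof = 8
0..1  channels  (1B, 1-aligned)
1..4  -- padding (3B)
4..8  stride  (4B, 4-aligned)
8..12  height  (4B, 4-aligned)
12..13  depth  (1B, 1-aligned)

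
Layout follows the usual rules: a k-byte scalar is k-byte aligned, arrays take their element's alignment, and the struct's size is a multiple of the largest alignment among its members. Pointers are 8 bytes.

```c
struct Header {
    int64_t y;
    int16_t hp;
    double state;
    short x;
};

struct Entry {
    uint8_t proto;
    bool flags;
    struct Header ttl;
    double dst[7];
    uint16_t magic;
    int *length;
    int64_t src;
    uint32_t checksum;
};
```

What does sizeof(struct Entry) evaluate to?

Header: @0: y [8B, align 8] → 8; @8: hp [2B, align 2] → 10; +6 pad (align 8); @16: state [8B, align 8] → 24; @24: x [2B, align 2] → 26; +6 tail pad (align 8); size 32, align 8
@0: proto [1B, align 1] → 1
@1: flags [1B, align 1] → 2
+6 pad (align 8)
@8: ttl [32B, align 8] → 40
@40: dst [56B, align 8] → 96
@96: magic [2B, align 2] → 98
+6 pad (align 8)
@104: length [8B, align 8] → 112
@112: src [8B, align 8] → 120
@120: checksum [4B, align 4] → 124
+4 tail pad (align 8)
size 128, align 8

128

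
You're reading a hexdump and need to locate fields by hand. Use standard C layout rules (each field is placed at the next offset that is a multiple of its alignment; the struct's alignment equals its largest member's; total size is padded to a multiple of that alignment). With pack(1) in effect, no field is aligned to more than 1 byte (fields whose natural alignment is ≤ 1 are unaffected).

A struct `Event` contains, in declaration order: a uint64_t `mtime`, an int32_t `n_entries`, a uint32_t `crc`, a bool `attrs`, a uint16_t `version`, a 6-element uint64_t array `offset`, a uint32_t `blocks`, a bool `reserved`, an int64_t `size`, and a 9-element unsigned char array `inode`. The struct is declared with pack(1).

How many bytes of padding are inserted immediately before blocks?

0..8  mtime  (8B, 1-aligned)
8..12  n_entries  (4B, 1-aligned)
12..16  crc  (4B, 1-aligned)
16..17  attrs  (1B, 1-aligned)
17..19  version  (2B, 1-aligned)
19..67  offset  (48B, 1-aligned)
67..71  blocks  (4B, 1-aligned)

0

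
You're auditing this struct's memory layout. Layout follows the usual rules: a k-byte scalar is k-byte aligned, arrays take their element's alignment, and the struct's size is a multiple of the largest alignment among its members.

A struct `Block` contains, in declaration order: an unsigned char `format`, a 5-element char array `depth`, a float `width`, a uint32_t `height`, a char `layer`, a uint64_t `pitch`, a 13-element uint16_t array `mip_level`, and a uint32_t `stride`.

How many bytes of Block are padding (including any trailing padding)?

11

@0: format [1B, align 1] → 1
@1: depth [5B, align 1] → 6
+2 pad (align 4)
@8: width [4B, align 4] → 12
@12: height [4B, align 4] → 16
@16: layer [1B, align 1] → 17
+7 pad (align 8)
@24: pitch [8B, align 8] → 32
@32: mip_level [26B, align 2] → 58
+2 pad (align 4)
@60: stride [4B, align 4] → 64
size 64, align 8
data bytes 53, size 64 → padding 11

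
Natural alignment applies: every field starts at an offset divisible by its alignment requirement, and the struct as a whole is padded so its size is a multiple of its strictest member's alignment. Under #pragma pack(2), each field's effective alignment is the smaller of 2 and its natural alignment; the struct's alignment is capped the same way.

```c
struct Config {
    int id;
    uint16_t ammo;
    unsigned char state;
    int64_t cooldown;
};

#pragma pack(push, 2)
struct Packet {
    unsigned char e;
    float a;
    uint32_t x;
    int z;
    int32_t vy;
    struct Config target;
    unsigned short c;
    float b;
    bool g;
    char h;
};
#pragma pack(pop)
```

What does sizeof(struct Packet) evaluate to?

Config: 0..4  id  (4B, 4-aligned); 4..6  ammo  (2B, 2-aligned); 6..7  state  (1B, 1-aligned); 7..8  -- padding (1B); 8..16  cooldown  (8B, 8-aligned); sizeof = 16, alignof = 8
0..1  e  (1B, 1-aligned)
1..2  -- padding (1B)
2..6  a  (4B, 2-aligned)
6..10  x  (4B, 2-aligned)
10..14  z  (4B, 2-aligned)
14..18  vy  (4B, 2-aligned)
18..34  target  (16B, 2-aligned)
34..36  c  (2B, 2-aligned)
36..40  b  (4B, 2-aligned)
40..41  g  (1B, 1-aligned)
41..42  h  (1B, 1-aligned)
sizeof = 42, alignof = 2

42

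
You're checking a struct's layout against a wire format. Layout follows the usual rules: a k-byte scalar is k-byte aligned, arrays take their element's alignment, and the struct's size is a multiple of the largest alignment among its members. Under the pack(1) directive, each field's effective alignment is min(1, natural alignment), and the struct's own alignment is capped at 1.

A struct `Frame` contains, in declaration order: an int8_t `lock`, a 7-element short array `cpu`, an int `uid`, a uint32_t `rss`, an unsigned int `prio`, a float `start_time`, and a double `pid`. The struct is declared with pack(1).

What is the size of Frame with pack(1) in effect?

0..1  lock  (1B, 1-aligned)
1..15  cpu  (14B, 1-aligned)
15..19  uid  (4B, 1-aligned)
19..23  rss  (4B, 1-aligned)
23..27  prio  (4B, 1-aligned)
27..31  start_time  (4B, 1-aligned)
31..39  pid  (8B, 1-aligned)
sizeof = 39, alignof = 1

39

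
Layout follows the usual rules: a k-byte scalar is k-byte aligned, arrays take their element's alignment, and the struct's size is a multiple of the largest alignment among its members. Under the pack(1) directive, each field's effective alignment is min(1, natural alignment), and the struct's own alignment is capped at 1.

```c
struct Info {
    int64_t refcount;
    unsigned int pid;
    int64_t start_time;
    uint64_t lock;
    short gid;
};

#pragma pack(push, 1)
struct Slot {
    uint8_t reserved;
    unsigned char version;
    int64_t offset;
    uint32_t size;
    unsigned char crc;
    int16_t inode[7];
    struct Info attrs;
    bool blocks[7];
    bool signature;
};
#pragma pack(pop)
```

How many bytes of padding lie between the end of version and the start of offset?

Info: 0..8  refcount  (8B, 8-aligned); 8..12  pid  (4B, 4-aligned); 12..16  -- padding (4B); 16..24  start_time  (8B, 8-aligned); 24..32  lock  (8B, 8-aligned); 32..34  gid  (2B, 2-aligned); 34..40  -- tail padding (6B); sizeof = 40, alignof = 8
0..1  reserved  (1B, 1-aligned)
1..2  version  (1B, 1-aligned)
2..10  offset  (8B, 1-aligned)

0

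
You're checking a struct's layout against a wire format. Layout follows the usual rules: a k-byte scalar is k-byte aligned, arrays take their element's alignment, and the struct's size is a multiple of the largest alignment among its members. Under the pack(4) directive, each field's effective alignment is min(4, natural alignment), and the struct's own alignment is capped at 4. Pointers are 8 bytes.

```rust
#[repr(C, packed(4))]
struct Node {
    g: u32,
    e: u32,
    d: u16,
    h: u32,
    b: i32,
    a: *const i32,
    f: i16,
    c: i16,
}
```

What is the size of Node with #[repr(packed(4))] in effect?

32

0..4  g  (4B, 4-aligned)
4..8  e  (4B, 4-aligned)
8..10  d  (2B, 2-aligned)
10..12  -- padding (2B)
12..16  h  (4B, 4-aligned)
16..20  b  (4B, 4-aligned)
20..28  a  (8B, 4-aligned)
28..30  f  (2B, 2-aligned)
30..32  c  (2B, 2-aligned)
sizeof = 32, alignof = 4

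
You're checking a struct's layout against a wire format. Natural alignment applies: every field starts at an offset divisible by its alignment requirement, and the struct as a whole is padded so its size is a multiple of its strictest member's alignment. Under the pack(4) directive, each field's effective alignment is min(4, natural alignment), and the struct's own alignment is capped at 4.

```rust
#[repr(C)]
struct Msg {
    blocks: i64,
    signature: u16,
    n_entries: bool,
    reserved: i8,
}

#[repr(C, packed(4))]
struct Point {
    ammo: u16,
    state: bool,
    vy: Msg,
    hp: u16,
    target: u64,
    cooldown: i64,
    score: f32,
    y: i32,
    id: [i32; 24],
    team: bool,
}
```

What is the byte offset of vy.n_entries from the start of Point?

Msg: blocks at 0 (size 8, align 8) → ends 8; signature at 8 (size 2, align 2) → ends 10; n_entries at 10 (size 1, align 1) → ends 11; reserved at 11 (size 1, align 1) → ends 12; tail pad 4 to reach multiple of 8; total 16 bytes, alignment 8
ammo at 0 (size 2, align 2) → ends 2
state at 2 (size 1, align 1) → ends 3
pad 1 to align 4 for vy
vy at 4 (size 16, align 4) → ends 20
within Msg: n_entries at 10
4 + 10 = 14

14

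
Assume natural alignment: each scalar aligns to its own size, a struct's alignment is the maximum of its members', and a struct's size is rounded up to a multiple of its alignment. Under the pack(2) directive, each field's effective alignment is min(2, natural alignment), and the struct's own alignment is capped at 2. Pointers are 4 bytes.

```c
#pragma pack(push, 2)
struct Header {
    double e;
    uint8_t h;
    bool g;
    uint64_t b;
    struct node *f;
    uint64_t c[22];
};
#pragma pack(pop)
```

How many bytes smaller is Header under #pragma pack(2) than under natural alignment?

10

natural layout:
  0..8  e  (8B, 8-aligned)
  8..9  h  (1B, 1-aligned)
  9..10  g  (1B, 1-aligned)
  10..16  -- padding (6B)
  16..24  b  (8B, 8-aligned)
  24..28  f  (4B, 4-aligned)
  28..32  -- padding (4B)
  32..208  c  (176B, 8-aligned)
  sizeof = 208, alignof = 8
packed(2) layout:
  0..8  e  (8B, 2-aligned)
  8..9  h  (1B, 1-aligned)
  9..10  g  (1B, 1-aligned)
  10..18  b  (8B, 2-aligned)
  18..22  f  (4B, 2-aligned)
  22..198  c  (176B, 2-aligned)
  sizeof = 198, alignof = 2
208 − 198 = 10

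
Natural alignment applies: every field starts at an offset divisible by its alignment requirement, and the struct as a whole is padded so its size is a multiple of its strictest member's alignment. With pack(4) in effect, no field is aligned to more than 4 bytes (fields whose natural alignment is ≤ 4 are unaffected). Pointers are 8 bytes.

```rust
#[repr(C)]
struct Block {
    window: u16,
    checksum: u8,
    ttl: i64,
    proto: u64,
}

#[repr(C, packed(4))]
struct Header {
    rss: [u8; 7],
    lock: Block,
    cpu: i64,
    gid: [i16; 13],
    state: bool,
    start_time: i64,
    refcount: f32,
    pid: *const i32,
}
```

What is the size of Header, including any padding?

88

Block: 0..2  window  (2B, 2-aligned); 2..3  checksum  (1B, 1-aligned); 3..8  -- padding (5B); 8..16  ttl  (8B, 8-aligned); 16..24  proto  (8B, 8-aligned); sizeof = 24, alignof = 8
0..7  rss  (7B, 1-aligned)
7..8  -- padding (1B)
8..32  lock  (24B, 4-aligned)
32..40  cpu  (8B, 4-aligned)
40..66  gid  (26B, 2-aligned)
66..67  state  (1B, 1-aligned)
67..68  -- padding (1B)
68..76  start_time  (8B, 4-aligned)
76..80  refcount  (4B, 4-aligned)
80..88  pid  (8B, 4-aligned)
sizeof = 88, alignof = 4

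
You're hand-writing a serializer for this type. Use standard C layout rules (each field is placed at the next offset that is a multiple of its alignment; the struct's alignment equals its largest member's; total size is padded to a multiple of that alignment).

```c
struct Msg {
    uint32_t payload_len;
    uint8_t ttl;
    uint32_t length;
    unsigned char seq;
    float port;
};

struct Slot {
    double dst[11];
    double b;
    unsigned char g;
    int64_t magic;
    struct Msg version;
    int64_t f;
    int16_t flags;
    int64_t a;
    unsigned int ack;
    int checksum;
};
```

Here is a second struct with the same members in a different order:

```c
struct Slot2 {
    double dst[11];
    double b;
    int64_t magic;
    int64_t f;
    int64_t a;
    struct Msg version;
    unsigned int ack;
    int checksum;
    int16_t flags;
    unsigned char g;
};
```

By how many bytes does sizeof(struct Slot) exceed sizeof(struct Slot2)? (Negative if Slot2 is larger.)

16

Msg: @0: payload_len [4B, align 4] → 4; @4: ttl [1B, align 1] → 5; +3 pad (align 4); @8: length [4B, align 4] → 12; @12: seq [1B, align 1] → 13; +3 pad (align 4); @16: port [4B, align 4] → 20; size 20, align 4
@0: dst [88B, align 8] → 88
@88: b [8B, align 8] → 96
@96: g [1B, align 1] → 97
+7 pad (align 8)
@104: magic [8B, align 8] → 112
@112: version [20B, align 4] → 132
+4 pad (align 8)
@136: f [8B, align 8] → 144
@144: flags [2B, align 2] → 146
+6 pad (align 8)
@152: a [8B, align 8] → 160
@160: ack [4B, align 4] → 164
@164: checksum [4B, align 4] → 168
size 168, align 8
— Slot2 —
@0: dst [88B, align 8] → 88
@88: b [8B, align 8] → 96
@96: magic [8B, align 8] → 104
@104: f [8B, align 8] → 112
@112: a [8B, align 8] → 120
@120: version [20B, align 4] → 140
@140: ack [4B, align 4] → 144
@144: checksum [4B, align 4] → 148
@148: flags [2B, align 2] → 150
@150: g [1B, align 1] → 151
+1 tail pad (align 8)
size 152, align 8
168 − 152 = 16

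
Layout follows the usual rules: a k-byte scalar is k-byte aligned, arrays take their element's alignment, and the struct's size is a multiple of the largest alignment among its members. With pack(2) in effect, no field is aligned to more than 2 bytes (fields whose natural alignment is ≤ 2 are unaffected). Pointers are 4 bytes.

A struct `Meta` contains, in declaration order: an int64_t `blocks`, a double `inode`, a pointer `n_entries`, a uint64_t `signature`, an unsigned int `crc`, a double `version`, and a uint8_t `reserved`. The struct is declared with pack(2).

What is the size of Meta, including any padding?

blocks at 0 (size 8, align 2) → ends 8
inode at 8 (size 8, align 2) → ends 16
n_entries at 16 (size 4, align 2) → ends 20
signature at 20 (size 8, align 2) → ends 28
crc at 28 (size 4, align 2) → ends 32
version at 32 (size 8, align 2) → ends 40
reserved at 40 (size 1, align 1) → ends 41
tail pad 1 to reach multiple of 2
total 42 bytes, alignment 2

42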